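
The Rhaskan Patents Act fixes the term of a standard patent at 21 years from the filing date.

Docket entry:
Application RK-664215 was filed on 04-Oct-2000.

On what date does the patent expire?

Filing date + 21 years → 4 October 2021.

2021-10-04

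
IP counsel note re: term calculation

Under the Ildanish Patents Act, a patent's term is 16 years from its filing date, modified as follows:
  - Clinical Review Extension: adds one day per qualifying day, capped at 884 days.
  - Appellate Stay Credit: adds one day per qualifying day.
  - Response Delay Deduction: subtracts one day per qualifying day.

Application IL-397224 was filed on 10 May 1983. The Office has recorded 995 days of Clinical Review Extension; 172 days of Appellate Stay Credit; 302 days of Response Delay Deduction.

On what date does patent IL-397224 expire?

Base term: filing date + 16 years → 10 May 1999.
Clinical Review Extension: 995 days claimed exceeds the 884-day cap, so +884 days → 10 October 2001.
Appellate Stay Credit: +172 days → 31 March 2002.
Response Delay Deduction: −302 days → 2 June 2001.

2001-06-02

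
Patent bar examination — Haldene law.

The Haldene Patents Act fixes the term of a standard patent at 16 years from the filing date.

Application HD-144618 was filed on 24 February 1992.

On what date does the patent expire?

2008-02-24

Filing date + 16 years → 24 February 2008.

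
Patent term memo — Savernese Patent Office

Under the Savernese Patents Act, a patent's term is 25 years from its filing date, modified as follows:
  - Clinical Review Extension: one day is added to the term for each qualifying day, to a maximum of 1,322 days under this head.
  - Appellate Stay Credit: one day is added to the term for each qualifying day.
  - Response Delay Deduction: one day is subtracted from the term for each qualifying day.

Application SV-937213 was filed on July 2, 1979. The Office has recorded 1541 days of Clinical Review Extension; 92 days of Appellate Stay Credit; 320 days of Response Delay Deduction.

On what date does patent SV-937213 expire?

Base term: filing date + 25 years → 2 July 2004.
Clinical Review Extension: 1541 days claimed exceeds the 1322-day cap, so +1322 days → 14 February 2008.
Appellate Stay Credit: +92 days → 16 May 2008.
Response Delay Deduction: −320 days → 1 July 2007.

July 1, 2007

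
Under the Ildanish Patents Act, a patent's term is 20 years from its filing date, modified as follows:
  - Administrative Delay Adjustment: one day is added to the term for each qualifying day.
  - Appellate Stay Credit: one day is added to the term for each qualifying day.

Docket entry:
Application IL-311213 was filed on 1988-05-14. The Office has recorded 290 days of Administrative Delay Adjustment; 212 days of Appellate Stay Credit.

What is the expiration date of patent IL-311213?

Base term: filing date + 20 years → 14 May 2008.
Administrative Delay Adjustment: +290 days → 28 February 2009.
Appellate Stay Credit: +212 days → 28 September 2009.

September 28, 2009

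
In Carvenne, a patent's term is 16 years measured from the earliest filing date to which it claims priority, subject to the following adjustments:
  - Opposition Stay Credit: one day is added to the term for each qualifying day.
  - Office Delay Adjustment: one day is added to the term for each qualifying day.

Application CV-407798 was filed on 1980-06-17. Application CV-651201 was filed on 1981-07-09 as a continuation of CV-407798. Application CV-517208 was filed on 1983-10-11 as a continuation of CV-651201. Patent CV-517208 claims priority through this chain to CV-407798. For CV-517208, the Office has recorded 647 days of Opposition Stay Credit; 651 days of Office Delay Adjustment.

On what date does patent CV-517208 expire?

Earliest priority filing: 17 June 1980.
Base term: 17 June 1980 + 16 years → 17 June 1996.
Opposition Stay Credit: +647 days → 26 March 1998.
Office Delay Adjustment: +651 days → 6 January 2000.

2000-01-06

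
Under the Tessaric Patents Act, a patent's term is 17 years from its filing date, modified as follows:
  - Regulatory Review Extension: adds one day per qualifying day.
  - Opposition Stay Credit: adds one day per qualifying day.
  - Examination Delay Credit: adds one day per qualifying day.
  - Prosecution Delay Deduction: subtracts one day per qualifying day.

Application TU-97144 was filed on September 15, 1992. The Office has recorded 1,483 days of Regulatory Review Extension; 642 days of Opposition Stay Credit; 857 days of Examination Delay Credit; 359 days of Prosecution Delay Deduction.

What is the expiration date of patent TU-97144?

2016-11-20

Base term: filing date + 17 years → 15 September 2009.
Regulatory Review Extension: +1483 days → 7 October 2013.
Opposition Stay Credit: +642 days → 11 July 2015.
Examination Delay Credit: +857 days → 14 November 2017.
Prosecution Delay Deduction: −359 days → 20 November 2016.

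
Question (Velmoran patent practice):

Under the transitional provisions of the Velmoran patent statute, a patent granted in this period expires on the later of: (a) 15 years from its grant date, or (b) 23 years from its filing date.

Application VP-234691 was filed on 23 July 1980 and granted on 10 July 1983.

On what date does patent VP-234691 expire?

(a) grant + 15 years → 10 July 1998.
(b) filing + 23 years → 23 July 2003.
Later of the two: 23 July 2003.

2003-07-23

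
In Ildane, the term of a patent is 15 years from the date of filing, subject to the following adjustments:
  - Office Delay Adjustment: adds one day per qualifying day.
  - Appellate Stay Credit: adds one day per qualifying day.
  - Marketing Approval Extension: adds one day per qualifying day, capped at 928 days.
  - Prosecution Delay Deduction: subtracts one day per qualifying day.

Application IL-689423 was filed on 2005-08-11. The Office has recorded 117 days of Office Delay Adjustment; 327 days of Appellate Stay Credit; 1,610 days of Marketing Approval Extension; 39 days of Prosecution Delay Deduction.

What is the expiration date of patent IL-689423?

April 5, 2024

Base term: filing date + 15 years → 11 August 2020.
Office Delay Adjustment: +117 days → 6 December 2020.
Appellate Stay Credit: +327 days → 29 October 2021.
Marketing Approval Extension: 1610 days claimed exceeds the 928-day cap, so +928 days → 14 May 2024.
Prosecution Delay Deduction: −39 days → 5 April 2024.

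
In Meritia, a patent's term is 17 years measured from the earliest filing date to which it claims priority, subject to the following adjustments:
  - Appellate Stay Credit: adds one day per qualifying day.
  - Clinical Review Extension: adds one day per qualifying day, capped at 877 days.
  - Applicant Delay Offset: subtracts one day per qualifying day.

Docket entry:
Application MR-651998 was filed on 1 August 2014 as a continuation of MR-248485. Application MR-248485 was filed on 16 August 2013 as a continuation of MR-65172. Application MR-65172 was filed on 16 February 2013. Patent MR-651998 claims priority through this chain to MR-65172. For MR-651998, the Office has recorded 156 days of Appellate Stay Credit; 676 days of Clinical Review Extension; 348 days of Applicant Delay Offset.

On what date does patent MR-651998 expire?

2031-06-15

Earliest priority filing: 16 February 2013.
Base term: 16 February 2013 + 17 years → 16 February 2030.
Appellate Stay Credit: +156 days → 22 July 2030.
Clinical Review Extension: 676 days (within the 877-day cap) → +676 days → 28 May 2032.
Applicant Delay Offset: −348 days → 15 June 2031.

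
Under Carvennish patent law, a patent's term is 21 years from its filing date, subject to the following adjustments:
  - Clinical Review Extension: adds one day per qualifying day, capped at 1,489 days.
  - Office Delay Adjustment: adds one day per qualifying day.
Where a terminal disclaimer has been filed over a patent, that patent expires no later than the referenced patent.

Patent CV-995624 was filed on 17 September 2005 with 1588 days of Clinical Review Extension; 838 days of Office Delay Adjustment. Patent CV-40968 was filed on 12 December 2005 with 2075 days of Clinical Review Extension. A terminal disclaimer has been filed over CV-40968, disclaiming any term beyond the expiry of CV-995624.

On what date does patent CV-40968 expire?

Natural term of CV-40968:
  Base: filing + 21 years → 12 December 2026.
  Clinical Review Extension: 2075 days claimed exceeds the 1489-day cap, so +1489 days → 9 January 2031.
Expiry of referenced patent CV-995624:
  Base: filing + 21 years → 17 September 2026.
  Clinical Review Extension: 1588 days claimed exceeds the 1489-day cap, so +1489 days → 15 October 2030.
  Office Delay Adjustment: +838 days → 30 January 2033.
Terminal disclaimer: CV-40968 expires on the earlier of 9 January 2031 and 30 January 2033.

2031-01-09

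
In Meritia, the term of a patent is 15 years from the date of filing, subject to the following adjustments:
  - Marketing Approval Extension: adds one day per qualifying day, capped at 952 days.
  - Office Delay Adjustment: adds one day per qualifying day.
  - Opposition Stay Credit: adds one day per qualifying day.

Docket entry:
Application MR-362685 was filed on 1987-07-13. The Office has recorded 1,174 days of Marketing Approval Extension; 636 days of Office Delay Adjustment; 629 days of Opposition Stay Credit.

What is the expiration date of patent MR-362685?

Base term: filing date + 15 years → 13 July 2002.
Marketing Approval Extension: 1174 days claimed exceeds the 952-day cap, so +952 days → 19 February 2005.
Office Delay Adjustment: +636 days → 17 November 2006.
Opposition Stay Credit: +629 days → 7 August 2008.

2008-08-07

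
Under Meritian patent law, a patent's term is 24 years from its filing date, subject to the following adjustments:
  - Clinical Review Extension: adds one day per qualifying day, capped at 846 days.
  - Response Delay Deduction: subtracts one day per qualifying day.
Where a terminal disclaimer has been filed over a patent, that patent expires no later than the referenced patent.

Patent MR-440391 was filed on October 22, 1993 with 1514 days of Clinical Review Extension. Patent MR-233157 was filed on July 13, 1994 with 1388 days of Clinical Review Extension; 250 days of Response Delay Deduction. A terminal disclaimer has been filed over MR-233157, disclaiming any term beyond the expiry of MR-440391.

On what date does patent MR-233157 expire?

2020-02-15

Natural term of MR-233157:
  Base: filing + 24 years → 13 July 2018.
  Clinical Review Extension: 1388 days claimed exceeds the 846-day cap, so +846 days → 5 November 2020.
  Response Delay Deduction: −250 days → 29 February 2020.
Expiry of referenced patent MR-440391:
  Base: filing + 24 years → 22 October 2017.
  Clinical Review Extension: 1514 days claimed exceeds the 846-day cap, so +846 days → 15 February 2020.
Terminal disclaimer: MR-233157 expires on the earlier of 29 February 2020 and 15 February 2020.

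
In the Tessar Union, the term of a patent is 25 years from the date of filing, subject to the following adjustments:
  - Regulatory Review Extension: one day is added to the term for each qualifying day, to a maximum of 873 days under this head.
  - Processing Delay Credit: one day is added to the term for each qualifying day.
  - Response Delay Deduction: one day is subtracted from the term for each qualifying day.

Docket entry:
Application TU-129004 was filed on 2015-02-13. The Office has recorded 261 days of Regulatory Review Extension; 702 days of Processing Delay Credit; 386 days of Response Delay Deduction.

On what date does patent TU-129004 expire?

Base term: filing date + 25 years → 13 February 2040.
Regulatory Review Extension: 261 days (within the 873-day cap) → +261 days → 31 October 2040.
Processing Delay Credit: +702 days → 3 October 2042.
Response Delay Deduction: −386 days → 12 September 2041.

September 12, 2041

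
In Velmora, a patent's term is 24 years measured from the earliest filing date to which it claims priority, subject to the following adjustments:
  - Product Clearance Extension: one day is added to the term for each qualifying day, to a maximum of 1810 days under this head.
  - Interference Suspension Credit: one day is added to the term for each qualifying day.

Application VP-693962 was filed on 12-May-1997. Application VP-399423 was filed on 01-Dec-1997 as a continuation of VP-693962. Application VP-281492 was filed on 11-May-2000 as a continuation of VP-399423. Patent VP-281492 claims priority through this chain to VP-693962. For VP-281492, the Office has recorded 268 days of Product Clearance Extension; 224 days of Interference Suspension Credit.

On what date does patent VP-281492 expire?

Earliest priority filing: 12 May 1997.
Base term: 12 May 1997 + 24 years → 12 May 2021.
Product Clearance Extension: 268 days (within the 1810-day cap) → +268 days → 4 February 2022.
Interference Suspension Credit: +224 days → 16 September 2022.

September 16, 2022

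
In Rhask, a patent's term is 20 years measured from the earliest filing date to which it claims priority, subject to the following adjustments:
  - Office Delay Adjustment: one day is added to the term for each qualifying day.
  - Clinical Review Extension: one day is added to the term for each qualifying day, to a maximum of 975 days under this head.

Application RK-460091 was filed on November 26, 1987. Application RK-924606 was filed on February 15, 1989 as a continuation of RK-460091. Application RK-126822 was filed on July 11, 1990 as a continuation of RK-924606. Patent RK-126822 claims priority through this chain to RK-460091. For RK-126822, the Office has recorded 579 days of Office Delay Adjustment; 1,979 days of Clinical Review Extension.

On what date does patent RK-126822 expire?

Earliest priority filing: 26 November 1987.
Base term: 26 November 1987 + 20 years → 26 November 2007.
Office Delay Adjustment: +579 days → 27 June 2009.
Clinical Review Extension: 1979 days claimed exceeds the 975-day cap, so +975 days → 27 February 2012.

2012-02-27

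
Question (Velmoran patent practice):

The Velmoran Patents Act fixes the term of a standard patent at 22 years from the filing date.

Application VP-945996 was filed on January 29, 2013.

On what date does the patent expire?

2035-01-29

Filing date + 22 years → 29 January 2035.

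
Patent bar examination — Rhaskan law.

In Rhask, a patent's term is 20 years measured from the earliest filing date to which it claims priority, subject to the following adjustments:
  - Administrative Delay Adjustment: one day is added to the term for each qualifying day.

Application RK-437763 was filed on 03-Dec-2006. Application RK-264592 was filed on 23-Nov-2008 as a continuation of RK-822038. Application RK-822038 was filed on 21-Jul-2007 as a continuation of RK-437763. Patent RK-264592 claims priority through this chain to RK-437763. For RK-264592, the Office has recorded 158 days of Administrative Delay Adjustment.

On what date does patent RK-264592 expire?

Earliest priority filing: 3 December 2006.
Base term: 3 December 2006 + 20 years → 3 December 2026.
Administrative Delay Adjustment: +158 days → 10 May 2027.

2027-05-10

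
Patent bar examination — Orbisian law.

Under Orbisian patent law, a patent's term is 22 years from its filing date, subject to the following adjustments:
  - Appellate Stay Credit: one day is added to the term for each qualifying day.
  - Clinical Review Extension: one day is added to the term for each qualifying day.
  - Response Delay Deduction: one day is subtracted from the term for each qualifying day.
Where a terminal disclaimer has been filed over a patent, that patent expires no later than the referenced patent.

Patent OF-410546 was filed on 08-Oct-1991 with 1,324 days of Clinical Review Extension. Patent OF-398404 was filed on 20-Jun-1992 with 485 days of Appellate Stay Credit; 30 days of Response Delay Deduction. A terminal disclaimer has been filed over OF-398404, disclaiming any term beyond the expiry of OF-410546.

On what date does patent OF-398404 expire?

September 18, 2015

Natural term of OF-398404:
  Base: filing + 22 years → 20 June 2014.
  Appellate Stay Credit: +485 days → 18 October 2015.
  Response Delay Deduction: −30 days → 18 September 2015.
Expiry of referenced patent OF-410546:
  Base: filing + 22 years → 8 October 2013.
  Clinical Review Extension: +1324 days → 24 May 2017.
Terminal disclaimer: OF-398404 expires on the earlier of 18 September 2015 and 24 May 2017.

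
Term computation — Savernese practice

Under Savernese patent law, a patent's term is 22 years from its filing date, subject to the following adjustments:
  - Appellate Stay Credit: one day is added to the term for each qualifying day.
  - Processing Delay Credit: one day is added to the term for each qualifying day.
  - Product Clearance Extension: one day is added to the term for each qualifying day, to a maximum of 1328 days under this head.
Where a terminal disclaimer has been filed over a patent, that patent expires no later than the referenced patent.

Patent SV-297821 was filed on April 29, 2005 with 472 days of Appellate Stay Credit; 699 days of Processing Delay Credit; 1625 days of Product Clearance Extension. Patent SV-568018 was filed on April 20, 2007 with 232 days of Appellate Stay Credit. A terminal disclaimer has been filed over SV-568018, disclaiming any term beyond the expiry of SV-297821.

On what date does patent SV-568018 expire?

Natural term of SV-568018:
  Base: filing + 22 years → 20 April 2029.
  Appellate Stay Credit: +232 days → 8 December 2029.
Expiry of referenced patent SV-297821:
  Base: filing + 22 years → 29 April 2027.
  Appellate Stay Credit: +472 days → 13 August 2028.
  Processing Delay Credit: +699 days → 13 July 2030.
  Product Clearance Extension: 1625 days claimed exceeds the 1328-day cap, so +1328 days → 2 March 2034.
Terminal disclaimer: SV-568018 expires on the earlier of 8 December 2029 and 2 March 2034.

2029-12-08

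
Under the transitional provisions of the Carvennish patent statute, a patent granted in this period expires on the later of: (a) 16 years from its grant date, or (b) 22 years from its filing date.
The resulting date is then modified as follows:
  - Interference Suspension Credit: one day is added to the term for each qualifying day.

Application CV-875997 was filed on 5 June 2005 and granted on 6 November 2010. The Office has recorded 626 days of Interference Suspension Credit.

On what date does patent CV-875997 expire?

(a) grant + 16 years → 6 November 2026.
(b) filing + 22 years → 5 June 2027.
Later of the two: 5 June 2027.
Interference Suspension Credit: +626 days → 20 February 2029.

2029-02-20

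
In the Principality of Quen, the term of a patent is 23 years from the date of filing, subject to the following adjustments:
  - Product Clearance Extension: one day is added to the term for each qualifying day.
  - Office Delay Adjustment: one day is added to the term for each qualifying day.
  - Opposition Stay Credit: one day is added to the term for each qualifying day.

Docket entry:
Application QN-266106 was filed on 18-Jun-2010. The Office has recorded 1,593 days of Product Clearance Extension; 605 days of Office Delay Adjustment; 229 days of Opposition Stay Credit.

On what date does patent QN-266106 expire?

Base term: filing date + 23 years → 18 June 2033.
Product Clearance Extension: +1593 days → 28 October 2037.
Office Delay Adjustment: +605 days → 25 June 2039.
Opposition Stay Credit: +229 days → 9 February 2040.

February 9, 2040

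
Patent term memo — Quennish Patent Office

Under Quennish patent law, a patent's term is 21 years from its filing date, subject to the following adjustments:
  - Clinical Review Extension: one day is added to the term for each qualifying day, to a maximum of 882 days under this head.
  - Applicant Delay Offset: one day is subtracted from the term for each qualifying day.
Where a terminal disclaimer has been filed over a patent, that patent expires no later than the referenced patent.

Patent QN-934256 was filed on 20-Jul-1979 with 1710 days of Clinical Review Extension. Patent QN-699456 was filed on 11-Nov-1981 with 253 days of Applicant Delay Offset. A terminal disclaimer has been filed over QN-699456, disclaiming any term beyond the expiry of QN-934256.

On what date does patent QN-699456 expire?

March 3, 2002

Natural term of QN-699456:
  Base: filing + 21 years → 11 November 2002.
  Applicant Delay Offset: −253 days → 3 March 2002.
Expiry of referenced patent QN-934256:
  Base: filing + 21 years → 20 July 2000.
  Clinical Review Extension: 1710 days claimed exceeds the 882-day cap, so +882 days → 19 December 2002.
Terminal disclaimer: QN-699456 expires on the earlier of 3 March 2002 and 19 December 2002.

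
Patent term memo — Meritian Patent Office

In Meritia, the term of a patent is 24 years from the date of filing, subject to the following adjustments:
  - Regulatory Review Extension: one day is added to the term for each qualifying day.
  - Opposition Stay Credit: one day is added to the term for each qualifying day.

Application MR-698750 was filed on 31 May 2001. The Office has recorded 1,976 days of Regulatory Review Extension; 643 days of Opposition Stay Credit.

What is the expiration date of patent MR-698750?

Base term: filing date + 24 years → 31 May 2025.
Regulatory Review Extension: +1976 days → 28 October 2030.
Opposition Stay Credit: +643 days → 1 August 2032.

August 1, 2032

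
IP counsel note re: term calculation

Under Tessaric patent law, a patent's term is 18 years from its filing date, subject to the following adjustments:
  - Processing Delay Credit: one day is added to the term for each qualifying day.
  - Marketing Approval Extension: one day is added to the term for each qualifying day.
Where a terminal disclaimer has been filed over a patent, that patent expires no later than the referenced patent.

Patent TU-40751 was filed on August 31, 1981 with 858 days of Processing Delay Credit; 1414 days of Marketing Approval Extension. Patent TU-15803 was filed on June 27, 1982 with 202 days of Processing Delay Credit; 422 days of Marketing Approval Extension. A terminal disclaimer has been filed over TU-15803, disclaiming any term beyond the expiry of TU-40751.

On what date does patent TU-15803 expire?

Natural term of TU-15803:
  Base: filing + 18 years → 27 June 2000.
  Processing Delay Credit: +202 days → 15 January 2001.
  Marketing Approval Extension: +422 days → 13 March 2002.
Expiry of referenced patent TU-40751:
  Base: filing + 18 years → 31 August 1999.
  Processing Delay Credit: +858 days → 5 January 2002.
  Marketing Approval Extension: +1414 days → 19 November 2005.
Terminal disclaimer: TU-15803 expires on the earlier of 13 March 2002 and 19 November 2005.

March 13, 2002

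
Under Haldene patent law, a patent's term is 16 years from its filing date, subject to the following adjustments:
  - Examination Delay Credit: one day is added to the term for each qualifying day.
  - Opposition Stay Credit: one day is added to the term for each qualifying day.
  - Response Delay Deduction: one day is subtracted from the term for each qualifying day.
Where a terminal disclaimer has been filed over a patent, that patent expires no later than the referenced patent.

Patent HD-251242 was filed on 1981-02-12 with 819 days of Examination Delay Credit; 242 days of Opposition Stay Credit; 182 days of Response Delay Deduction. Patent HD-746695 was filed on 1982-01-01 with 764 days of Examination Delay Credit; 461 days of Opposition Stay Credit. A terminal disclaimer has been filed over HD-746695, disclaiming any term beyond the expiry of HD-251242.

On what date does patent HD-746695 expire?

July 11, 1999

Natural term of HD-746695:
  Base: filing + 16 years → 1 January 1998.
  Examination Delay Credit: +764 days → 4 February 2000.
  Opposition Stay Credit: +461 days → 10 May 2001.
Expiry of referenced patent HD-251242:
  Base: filing + 16 years → 12 February 1997.
  Examination Delay Credit: +819 days → 12 May 1999.
  Opposition Stay Credit: +242 days → 9 January 2000.
  Response Delay Deduction: −182 days → 11 July 1999.
Terminal disclaimer: HD-746695 expires on the earlier of 10 May 2001 and 11 July 1999.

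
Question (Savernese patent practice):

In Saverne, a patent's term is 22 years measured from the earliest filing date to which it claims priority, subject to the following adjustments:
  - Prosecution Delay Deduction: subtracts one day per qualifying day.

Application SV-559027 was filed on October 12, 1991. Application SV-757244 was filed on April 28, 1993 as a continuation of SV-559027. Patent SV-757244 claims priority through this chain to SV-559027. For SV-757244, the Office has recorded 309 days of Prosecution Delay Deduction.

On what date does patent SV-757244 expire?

Earliest priority filing: 12 October 1991.
Base term: 12 October 1991 + 22 years → 12 October 2013.
Prosecution Delay Deduction: −309 days → 7 December 2012.

December 7, 2012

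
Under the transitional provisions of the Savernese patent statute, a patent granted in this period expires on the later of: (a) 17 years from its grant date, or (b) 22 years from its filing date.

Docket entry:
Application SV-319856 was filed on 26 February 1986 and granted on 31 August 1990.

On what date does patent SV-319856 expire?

(a) grant + 17 years → 31 August 2007.
(b) filing + 22 years → 26 February 2008.
Later of the two: 26 February 2008.

February 26, 2008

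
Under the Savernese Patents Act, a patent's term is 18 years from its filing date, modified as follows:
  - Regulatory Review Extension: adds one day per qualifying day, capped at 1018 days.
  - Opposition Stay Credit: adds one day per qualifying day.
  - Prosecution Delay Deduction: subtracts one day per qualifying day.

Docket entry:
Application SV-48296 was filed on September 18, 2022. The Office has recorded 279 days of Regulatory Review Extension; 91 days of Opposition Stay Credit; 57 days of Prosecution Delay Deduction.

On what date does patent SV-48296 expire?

Base term: filing date + 18 years → 18 September 2040.
Regulatory Review Extension: 279 days (within the 1018-day cap) → +279 days → 24 June 2041.
Opposition Stay Credit: +91 days → 23 September 2041.
Prosecution Delay Deduction: −57 days → 28 July 2041.

July 28, 2041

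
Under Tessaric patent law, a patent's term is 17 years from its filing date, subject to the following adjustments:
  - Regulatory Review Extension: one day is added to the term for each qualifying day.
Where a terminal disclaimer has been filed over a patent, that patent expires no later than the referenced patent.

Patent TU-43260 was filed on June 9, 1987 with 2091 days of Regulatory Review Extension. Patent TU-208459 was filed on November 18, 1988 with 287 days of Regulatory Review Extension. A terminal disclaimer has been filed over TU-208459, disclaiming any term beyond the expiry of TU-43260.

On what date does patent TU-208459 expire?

Natural term of TU-208459:
  Base: filing + 17 years → 18 November 2005.
  Regulatory Review Extension: +287 days → 1 September 2006.
Expiry of referenced patent TU-43260:
  Base: filing + 17 years → 9 June 2004.
  Regulatory Review Extension: +2091 days → 1 March 2010.
Terminal disclaimer: TU-208459 expires on the earlier of 1 September 2006 and 1 March 2010.

September 1, 2006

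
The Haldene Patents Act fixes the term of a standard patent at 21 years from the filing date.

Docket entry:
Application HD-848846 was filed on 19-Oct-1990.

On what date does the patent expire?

Filing date + 21 years → 19 October 2011.

October 19, 2011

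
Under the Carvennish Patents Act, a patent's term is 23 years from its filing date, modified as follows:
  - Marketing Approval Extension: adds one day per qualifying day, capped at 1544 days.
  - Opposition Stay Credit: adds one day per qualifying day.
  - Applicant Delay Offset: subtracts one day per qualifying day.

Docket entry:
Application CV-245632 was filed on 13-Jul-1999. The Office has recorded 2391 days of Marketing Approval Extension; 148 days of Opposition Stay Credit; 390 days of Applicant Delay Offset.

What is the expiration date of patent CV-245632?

Base term: filing date + 23 years → 13 July 2022.
Marketing Approval Extension: 2391 days claimed exceeds the 1544-day cap, so +1544 days → 4 October 2026.
Opposition Stay Credit: +148 days → 1 March 2027.
Applicant Delay Offset: −390 days → 4 February 2026.

February 4, 2026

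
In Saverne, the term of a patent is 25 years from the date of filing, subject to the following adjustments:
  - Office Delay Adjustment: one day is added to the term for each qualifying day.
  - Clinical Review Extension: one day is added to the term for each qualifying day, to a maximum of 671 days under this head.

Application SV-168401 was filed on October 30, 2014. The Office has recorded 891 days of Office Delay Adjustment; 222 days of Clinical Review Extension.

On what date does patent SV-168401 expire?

Base term: filing date + 25 years → 30 October 2039.
Office Delay Adjustment: +891 days → 8 April 2042.
Clinical Review Extension: 222 days (within the 671-day cap) → +222 days → 16 November 2042.

November 16, 2042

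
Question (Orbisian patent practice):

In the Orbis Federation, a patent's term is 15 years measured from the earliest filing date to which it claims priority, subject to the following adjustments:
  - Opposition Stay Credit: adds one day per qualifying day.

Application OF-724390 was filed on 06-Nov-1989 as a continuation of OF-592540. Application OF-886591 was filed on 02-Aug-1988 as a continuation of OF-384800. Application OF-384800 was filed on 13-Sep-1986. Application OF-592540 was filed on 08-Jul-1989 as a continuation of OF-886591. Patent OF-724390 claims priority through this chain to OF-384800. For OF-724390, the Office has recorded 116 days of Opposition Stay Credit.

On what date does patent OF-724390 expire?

2002-01-07

Earliest priority filing: 13 September 1986.
Base term: 13 September 1986 + 15 years → 13 September 2001.
Opposition Stay Credit: +116 days → 7 January 2002.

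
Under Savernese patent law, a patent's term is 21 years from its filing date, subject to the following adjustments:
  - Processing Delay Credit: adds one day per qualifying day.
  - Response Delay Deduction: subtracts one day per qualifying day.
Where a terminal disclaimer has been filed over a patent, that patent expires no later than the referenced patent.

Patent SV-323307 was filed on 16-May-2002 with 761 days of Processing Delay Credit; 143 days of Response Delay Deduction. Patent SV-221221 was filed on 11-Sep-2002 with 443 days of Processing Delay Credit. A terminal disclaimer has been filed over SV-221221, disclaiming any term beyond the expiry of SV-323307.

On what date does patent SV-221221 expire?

Natural term of SV-221221:
  Base: filing + 21 years → 11 September 2023.
  Processing Delay Credit: +443 days → 27 November 2024.
Expiry of referenced patent SV-323307:
  Base: filing + 21 years → 16 May 2023.
  Processing Delay Credit: +761 days → 15 June 2025.
  Response Delay Deduction: −143 days → 23 January 2025.
Terminal disclaimer: SV-221221 expires on the earlier of 27 November 2024 and 23 January 2025.

2024-11-27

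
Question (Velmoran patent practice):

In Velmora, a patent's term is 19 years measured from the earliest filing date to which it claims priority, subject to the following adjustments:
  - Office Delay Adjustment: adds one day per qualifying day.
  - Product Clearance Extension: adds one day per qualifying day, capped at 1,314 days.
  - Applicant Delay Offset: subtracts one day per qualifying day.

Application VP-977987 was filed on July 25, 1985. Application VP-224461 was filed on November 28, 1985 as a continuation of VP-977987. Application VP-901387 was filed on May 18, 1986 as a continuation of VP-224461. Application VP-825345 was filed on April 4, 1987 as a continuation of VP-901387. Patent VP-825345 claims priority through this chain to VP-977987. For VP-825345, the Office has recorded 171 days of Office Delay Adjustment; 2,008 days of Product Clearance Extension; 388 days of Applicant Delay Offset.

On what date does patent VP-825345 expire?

Earliest priority filing: 25 July 1985.
Base term: 25 July 1985 + 19 years → 25 July 2004.
Office Delay Adjustment: +171 days → 12 January 2005.
Product Clearance Extension: 2008 days claimed exceeds the 1314-day cap, so +1314 days → 18 August 2008.
Applicant Delay Offset: −388 days → 27 July 2007.

July 27, 2007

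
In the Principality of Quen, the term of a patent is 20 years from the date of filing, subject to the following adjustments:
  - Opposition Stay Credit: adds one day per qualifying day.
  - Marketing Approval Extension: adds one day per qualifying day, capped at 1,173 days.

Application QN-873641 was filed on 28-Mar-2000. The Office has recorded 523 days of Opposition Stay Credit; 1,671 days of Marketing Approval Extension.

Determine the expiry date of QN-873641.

November 18, 2024

Base term: filing date + 20 years → 28 March 2020.
Opposition Stay Credit: +523 days → 2 September 2021.
Marketing Approval Extension: 1671 days claimed exceeds the 1173-day cap, so +1173 days → 18 November 2024.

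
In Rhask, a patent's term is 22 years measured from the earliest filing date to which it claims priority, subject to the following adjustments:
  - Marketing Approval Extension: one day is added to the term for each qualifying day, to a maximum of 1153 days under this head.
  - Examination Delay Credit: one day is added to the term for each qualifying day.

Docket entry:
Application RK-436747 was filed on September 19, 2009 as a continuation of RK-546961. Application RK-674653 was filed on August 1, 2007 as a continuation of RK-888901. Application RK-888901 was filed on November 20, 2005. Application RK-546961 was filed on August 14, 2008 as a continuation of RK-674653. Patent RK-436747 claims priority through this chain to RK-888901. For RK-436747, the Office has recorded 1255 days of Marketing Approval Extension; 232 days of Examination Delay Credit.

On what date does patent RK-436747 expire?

Earliest priority filing: 20 November 2005.
Base term: 20 November 2005 + 22 years → 20 November 2027.
Marketing Approval Extension: 1255 days claimed exceeds the 1153-day cap, so +1153 days → 16 January 2031.
Examination Delay Credit: +232 days → 5 September 2031.

2031-09-05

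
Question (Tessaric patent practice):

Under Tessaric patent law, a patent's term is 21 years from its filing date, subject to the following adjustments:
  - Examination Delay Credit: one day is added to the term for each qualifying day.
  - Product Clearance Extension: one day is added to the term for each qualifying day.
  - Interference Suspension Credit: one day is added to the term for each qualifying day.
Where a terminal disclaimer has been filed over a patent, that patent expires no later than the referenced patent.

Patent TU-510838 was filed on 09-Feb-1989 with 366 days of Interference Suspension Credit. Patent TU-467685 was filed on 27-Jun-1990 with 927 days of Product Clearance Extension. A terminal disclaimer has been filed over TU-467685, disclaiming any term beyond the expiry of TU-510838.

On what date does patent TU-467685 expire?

Natural term of TU-467685:
  Base: filing + 21 years → 27 June 2011.
  Product Clearance Extension: +927 days → 9 January 2014.
Expiry of referenced patent TU-510838:
  Base: filing + 21 years → 9 February 2010.
  Interference Suspension Credit: +366 days → 10 February 2011.
Terminal disclaimer: TU-467685 expires on the earlier of 9 January 2014 and 10 February 2011.

2011-02-10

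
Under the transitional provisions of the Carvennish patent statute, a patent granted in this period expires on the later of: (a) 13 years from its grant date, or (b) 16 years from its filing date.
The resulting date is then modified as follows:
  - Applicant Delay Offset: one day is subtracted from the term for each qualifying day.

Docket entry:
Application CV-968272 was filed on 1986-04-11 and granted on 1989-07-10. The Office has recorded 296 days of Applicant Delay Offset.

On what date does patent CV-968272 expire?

September 17, 2001

(a) grant + 13 years → 10 July 2002.
(b) filing + 16 years → 11 April 2002.
Later of the two: 10 July 2002.
Applicant Delay Offset: −296 days → 17 September 2001.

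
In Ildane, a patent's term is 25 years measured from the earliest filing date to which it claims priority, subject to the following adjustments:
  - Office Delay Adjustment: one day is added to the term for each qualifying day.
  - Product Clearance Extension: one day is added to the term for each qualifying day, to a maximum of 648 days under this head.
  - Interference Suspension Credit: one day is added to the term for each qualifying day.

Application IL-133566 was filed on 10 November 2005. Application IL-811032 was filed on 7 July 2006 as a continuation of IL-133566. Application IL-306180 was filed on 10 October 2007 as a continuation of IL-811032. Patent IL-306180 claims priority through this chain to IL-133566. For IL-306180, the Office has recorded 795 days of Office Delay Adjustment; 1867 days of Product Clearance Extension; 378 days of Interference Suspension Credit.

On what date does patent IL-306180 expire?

Earliest priority filing: 10 November 2005.
Base term: 10 November 2005 + 25 years → 10 November 2030.
Office Delay Adjustment: +795 days → 13 January 2033.
Product Clearance Extension: 1867 days claimed exceeds the 648-day cap, so +648 days → 23 October 2034.
Interference Suspension Credit: +378 days → 5 November 2035.

2035-11-05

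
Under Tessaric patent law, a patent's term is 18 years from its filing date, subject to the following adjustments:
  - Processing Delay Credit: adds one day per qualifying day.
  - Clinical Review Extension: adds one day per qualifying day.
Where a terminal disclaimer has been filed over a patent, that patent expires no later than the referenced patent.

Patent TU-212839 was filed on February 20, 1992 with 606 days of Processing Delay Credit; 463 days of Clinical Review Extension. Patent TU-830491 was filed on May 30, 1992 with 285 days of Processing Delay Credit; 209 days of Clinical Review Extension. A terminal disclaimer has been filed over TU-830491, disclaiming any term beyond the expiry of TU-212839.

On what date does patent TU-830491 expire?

Natural term of TU-830491:
  Base: filing + 18 years → 30 May 2010.
  Processing Delay Credit: +285 days → 11 March 2011.
  Clinical Review Extension: +209 days → 6 October 2011.
Expiry of referenced patent TU-212839:
  Base: filing + 18 years → 20 February 2010.
  Processing Delay Credit: +606 days → 19 October 2011.
  Clinical Review Extension: +463 days → 24 January 2013.
Terminal disclaimer: TU-830491 expires on the earlier of 6 October 2011 and 24 January 2013.

October 6, 2011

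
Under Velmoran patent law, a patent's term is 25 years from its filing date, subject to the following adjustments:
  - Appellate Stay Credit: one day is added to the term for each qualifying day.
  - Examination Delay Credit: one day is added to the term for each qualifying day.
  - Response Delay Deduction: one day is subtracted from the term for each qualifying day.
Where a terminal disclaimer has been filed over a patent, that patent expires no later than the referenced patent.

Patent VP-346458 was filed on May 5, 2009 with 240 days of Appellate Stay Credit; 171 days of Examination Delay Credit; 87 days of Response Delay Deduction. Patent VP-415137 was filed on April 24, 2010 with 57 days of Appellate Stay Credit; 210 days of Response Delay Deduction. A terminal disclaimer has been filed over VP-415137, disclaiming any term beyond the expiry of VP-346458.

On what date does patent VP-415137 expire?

2034-11-22

Natural term of VP-415137:
  Base: filing + 25 years → 24 April 2035.
  Appellate Stay Credit: +57 days → 20 June 2035.
  Response Delay Deduction: −210 days → 22 November 2034.
Expiry of referenced patent VP-346458:
  Base: filing + 25 years → 5 May 2034.
  Appellate Stay Credit: +240 days → 31 December 2034.
  Examination Delay Credit: +171 days → 20 June 2035.
  Response Delay Deduction: −87 days → 25 March 2035.
Terminal disclaimer: VP-415137 expires on the earlier of 22 November 2034 and 25 March 2035.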